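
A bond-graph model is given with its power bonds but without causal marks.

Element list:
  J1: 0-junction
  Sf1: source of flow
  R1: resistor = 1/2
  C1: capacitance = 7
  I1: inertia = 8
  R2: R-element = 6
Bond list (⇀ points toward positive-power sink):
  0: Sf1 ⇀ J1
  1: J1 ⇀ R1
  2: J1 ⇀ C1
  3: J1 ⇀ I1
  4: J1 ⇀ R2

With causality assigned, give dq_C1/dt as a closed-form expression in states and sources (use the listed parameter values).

dq_C1/dt = F_Sf1 - p_I1/8 - 13*q_C1/42

b0 →Sf1  (Sf1: flow source, stroke at near end)
b2 →J1  (C1: C, integral causality)
b1 →R1  (common-e at J1 fixed by 2)
b3 →I1  (0-jn J1 has e-setter on 2)
b4 →R2  (J1: bond 2 brought effort, rest push out)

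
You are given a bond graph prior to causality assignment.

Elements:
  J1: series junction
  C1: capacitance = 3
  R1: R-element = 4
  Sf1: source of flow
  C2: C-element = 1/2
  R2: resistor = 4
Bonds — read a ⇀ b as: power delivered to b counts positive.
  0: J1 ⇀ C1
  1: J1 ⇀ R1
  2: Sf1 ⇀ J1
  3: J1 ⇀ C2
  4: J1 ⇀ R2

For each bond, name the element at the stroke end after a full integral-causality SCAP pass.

bond 0 stroke→J1
bond 1 stroke→J1
bond 2 stroke→Sf1
bond 3 stroke→J1
bond 4 stroke→J1

β2 |Sf1  (Sf1 fixes flow; stroke at Sf1)
β0 |J1  (common-f at J1 fixed by 2)
β1 |J1  (J1 flow already set via bond 2)
β3 |J1  (J1: bond 2 brought flow, rest push out)
β4 |J1  (1-jn J1 has f-setter on 2)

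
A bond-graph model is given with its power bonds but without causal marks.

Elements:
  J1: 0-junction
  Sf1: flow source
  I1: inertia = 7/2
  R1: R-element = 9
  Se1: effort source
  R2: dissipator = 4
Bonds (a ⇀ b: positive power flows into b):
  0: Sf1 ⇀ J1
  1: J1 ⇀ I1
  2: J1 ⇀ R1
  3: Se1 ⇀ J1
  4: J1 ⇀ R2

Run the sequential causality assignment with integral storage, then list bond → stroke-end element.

β0 stroke at Sf1  (source Sf1 imposes f)
β3 stroke at J1  (source Se1 imposes e)
β1 stroke at I1  (common-e at J1 fixed by 3)
β2 stroke at R1  (common-e at J1 fixed by 3)
β4 stroke at R2  (J1 effort already set via bond 3)

b0 →Sf1
b1 →I1
b2 →R1
b3 →J1
b4 →R2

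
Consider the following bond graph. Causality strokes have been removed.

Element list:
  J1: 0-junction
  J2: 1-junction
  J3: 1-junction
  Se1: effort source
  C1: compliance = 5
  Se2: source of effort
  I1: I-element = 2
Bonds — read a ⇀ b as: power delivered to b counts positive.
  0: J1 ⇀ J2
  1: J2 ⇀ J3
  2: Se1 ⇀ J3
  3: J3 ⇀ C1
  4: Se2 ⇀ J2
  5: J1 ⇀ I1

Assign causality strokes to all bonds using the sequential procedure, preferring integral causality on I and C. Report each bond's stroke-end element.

bond 2 stroke at J3  (Se1: effort source, stroke at far end)
bond 4 stroke at J2  (Se2 fixes effort; stroke away)
bond 3 stroke at J3  (C1 outputs effort q/C1)
bond 1 stroke at J2  (closing 1-jn rule on J3)
bond 0 stroke at J1  (J2 needs exactly one f-in)
bond 5 stroke at I1  (0-jn J1 has e-setter on 0)

b0 stroke→J1
b1 stroke→J2
b2 stroke→J3
b3 stroke→J3
b4 stroke→J2
b5 stroke→I1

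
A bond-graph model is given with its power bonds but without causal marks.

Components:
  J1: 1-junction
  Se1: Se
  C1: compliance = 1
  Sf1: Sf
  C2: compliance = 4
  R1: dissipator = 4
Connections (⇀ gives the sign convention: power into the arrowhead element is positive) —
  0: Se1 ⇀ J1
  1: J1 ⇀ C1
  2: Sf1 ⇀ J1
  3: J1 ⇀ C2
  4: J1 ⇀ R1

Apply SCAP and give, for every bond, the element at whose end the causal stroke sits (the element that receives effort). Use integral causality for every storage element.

β0 stroke→J1  (source Se1 imposes e)
β2 stroke→Sf1  (Sf1 (Sf) sets flow on bond)
β1 stroke→J1  (common-f at J1 fixed by 2)
β3 stroke→J1  (J1 flow already set via bond 2)
β4 stroke→J1  (1-jn J1 has f-setter on 2)

β0 stroke at J1
β1 stroke at J1
β2 stroke at Sf1
β3 stroke at J1
β4 stroke at J1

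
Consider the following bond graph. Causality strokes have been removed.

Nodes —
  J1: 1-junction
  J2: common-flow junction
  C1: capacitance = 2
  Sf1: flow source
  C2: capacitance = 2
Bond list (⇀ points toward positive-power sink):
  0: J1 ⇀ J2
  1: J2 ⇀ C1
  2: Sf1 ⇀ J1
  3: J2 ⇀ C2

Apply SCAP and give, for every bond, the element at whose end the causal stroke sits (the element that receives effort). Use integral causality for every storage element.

#0 stroke at J1
#1 stroke at J2
#2 stroke at Sf1
#3 stroke at J2

b2 →Sf1  (Sf1: flow source, stroke at near end)
b0 →J1  (1-jn J1 has f-setter on 2)
b1 →J2  (J2: bond 0 brought flow, rest push out)
b3 →J2  (J2 flow already set via bond 0)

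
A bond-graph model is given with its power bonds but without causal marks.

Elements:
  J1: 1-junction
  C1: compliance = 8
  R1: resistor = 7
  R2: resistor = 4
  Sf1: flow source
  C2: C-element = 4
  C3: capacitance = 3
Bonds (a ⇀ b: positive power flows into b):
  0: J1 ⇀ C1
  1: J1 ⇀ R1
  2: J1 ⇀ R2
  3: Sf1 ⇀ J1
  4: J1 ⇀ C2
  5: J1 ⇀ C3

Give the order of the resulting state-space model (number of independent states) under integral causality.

3  (C1, C2, C3 all integral)

β3 |Sf1  (Sf1 (Sf) sets flow on bond)
β0 |J1  (J1: bond 3 brought flow, rest push out)
β1 |J1  (common-f at J1 fixed by 3)
β2 |J1  (1-jn J1 has f-setter on 3)
β4 |J1  (J1: bond 3 brought flow, rest push out)
β5 |J1  (1-jn J1 has f-setter on 3)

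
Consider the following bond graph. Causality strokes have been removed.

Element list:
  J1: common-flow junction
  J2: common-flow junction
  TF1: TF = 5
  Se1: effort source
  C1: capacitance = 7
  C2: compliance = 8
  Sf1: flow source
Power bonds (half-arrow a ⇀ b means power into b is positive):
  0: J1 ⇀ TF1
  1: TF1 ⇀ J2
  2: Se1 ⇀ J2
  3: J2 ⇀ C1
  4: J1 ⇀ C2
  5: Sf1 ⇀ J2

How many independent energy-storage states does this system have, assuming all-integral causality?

2  (C1, C2 all integral)

b2 |J2  (source Se1 imposes e)
b5 |Sf1  (Sf1 (Sf) sets flow on bond)
b1 |J2  (1-jn J2 has f-setter on 5)
b3 |J2  (1-jn J2 has f-setter on 5)
b0 |TF1  (TF1: transformer flips bond 1)
b4 |J1  (J1: bond 0 brought flow, rest push out)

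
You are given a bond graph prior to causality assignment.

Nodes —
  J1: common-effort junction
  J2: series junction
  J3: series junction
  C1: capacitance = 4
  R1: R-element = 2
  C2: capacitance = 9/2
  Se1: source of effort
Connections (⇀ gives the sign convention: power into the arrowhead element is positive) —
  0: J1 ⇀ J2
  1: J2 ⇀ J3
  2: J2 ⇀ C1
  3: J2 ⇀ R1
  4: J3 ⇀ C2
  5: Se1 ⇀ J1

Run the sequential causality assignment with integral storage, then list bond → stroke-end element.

bond 0 stroke→J2
bond 1 stroke→J2
bond 2 stroke→J2
bond 3 stroke→R1
bond 4 stroke→J3
bond 5 stroke→J1

bond 5 stroke→J1  (Se1: effort source, stroke at far end)
bond 0 stroke→J2  (common-e at J1 fixed by 5)
bond 2 stroke→J2  (C1: C, integral causality)
bond 4 stroke→J3  (C2: C, integral causality)
bond 1 stroke→J2  (only one flow-in slot at J3)
bond 3 stroke→R1  (J2: last free bond brings flow in)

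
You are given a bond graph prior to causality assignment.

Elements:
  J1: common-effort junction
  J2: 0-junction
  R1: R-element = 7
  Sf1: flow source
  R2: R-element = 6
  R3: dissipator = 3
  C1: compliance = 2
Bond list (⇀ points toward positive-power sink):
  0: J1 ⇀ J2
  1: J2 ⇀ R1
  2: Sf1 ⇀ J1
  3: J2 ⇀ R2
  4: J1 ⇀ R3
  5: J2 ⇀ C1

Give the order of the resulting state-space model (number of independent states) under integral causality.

1  (C1 all integral)

b2 |Sf1  (Sf1: flow source, stroke at near end)
b5 |J2  (C1: C, integral causality)
b0 |J1  (0-jn J2 has e-setter on 5)
b1 |R1  (0-jn J2 has e-setter on 5)
b3 |R2  (0-jn J2 has e-setter on 5)
b4 |R3  (common-e at J1 fixed by 0)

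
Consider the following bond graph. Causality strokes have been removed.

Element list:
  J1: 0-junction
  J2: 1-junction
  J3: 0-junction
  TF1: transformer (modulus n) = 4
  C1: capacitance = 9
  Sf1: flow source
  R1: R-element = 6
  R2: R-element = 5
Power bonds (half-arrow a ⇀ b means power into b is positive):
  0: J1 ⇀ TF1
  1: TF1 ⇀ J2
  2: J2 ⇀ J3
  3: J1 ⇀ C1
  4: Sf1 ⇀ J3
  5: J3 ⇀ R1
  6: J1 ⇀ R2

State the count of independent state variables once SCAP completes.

1  (C1 all integral)

#4 stroke→Sf1  (Sf1 fixes flow; stroke at Sf1)
#3 stroke→J1  (C1 outputs effort q/C1)
#0 stroke→TF1  (J1 effort already set via bond 3)
#6 stroke→R2  (J1 effort already set via bond 3)
#1 stroke→J2  (TF1: transformer flips bond 0)
#2 stroke→J3  (only one flow-in slot at J2)
#5 stroke→R1  (J3 effort already set via bond 2)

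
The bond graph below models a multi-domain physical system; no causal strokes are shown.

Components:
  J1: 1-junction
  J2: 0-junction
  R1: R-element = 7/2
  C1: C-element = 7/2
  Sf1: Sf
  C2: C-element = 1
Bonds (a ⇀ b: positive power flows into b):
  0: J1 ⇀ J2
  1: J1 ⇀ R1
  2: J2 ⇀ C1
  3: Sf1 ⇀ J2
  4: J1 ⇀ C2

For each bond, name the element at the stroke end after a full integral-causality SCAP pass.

bond 3 stroke at Sf1  (source Sf1 imposes f)
bond 2 stroke at J2  (C1: C, integral causality)
bond 0 stroke at J1  (J2 effort already set via bond 2)
bond 4 stroke at J1  (C2 integral (e out))
bond 1 stroke at R1  (only one flow-in slot at J1)

bond 0 |J1
bond 1 |R1
bond 2 |J2
bond 3 |Sf1
bond 4 |J1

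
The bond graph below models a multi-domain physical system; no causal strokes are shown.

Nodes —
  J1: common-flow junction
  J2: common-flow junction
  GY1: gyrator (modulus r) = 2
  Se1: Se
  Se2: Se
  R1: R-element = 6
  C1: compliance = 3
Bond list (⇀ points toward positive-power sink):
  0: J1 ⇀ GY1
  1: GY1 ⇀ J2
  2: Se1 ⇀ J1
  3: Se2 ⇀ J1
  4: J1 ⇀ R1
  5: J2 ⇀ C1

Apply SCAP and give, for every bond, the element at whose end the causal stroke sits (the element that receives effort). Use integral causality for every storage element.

b2 →J1  (Se1: effort source, stroke at far end)
b3 →J1  (Se2 fixes effort; stroke away)
b5 →J2  (prefer integral on C1)
b1 →GY1  (only one flow-in slot at J2)
b0 →GY1  (GY1 both-in/both-out from 1)
b4 →J1  (common-f at J1 fixed by 0)

#0 →GY1
#1 →GY1
#2 →J1
#3 →J1
#4 →J1
#5 →J2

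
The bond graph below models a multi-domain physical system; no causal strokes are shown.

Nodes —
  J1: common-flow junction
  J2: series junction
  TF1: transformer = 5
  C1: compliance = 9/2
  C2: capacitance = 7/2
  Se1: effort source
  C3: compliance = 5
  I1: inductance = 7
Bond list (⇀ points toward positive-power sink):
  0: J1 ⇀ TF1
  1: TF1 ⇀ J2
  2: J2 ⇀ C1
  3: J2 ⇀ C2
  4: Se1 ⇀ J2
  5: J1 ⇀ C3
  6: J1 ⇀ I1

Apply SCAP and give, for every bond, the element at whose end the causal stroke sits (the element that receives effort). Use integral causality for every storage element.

b0 stroke→J1
b1 stroke→TF1
b2 stroke→J2
b3 stroke→J2
b4 stroke→J2
b5 stroke→J1
b6 stroke→I1

β4 |J2  (Se1 fixes effort; stroke away)
β2 |J2  (C1 outputs effort q/C1)
β3 |J2  (C2 outputs effort q/C2)
β1 |TF1  (closing 1-jn rule on J2)
β0 |J1  (TF1 one-in-one-out from 1)
β5 |J1  (C3: C, integral causality)
β6 |I1  (only one flow-in slot at J1)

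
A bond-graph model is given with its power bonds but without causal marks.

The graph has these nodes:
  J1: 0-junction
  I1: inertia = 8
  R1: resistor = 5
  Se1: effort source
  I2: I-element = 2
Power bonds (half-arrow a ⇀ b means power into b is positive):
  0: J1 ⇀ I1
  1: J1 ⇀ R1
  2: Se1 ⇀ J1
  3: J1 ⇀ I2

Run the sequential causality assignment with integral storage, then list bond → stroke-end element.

β0 →I1
β1 →R1
β2 →J1
β3 →I2

bond 2 →J1  (Se1 (Se) sets effort on bond)
bond 0 →I1  (J1: bond 2 brought effort, rest push out)
bond 1 →R1  (common-e at J1 fixed by 2)
bond 3 →I2  (common-e at J1 fixed by 2)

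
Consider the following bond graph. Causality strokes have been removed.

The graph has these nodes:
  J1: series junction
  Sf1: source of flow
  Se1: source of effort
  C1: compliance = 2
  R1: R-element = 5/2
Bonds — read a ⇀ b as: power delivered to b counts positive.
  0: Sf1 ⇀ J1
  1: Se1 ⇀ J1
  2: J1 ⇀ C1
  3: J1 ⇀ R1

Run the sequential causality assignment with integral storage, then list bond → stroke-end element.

bond 0 |Sf1  (Sf1: flow source, stroke at near end)
bond 1 |J1  (Se1 fixes effort; stroke away)
bond 2 |J1  (J1 flow already set via bond 0)
bond 3 |J1  (J1 flow already set via bond 0)

β0 →Sf1
β1 →J1
β2 →J1
β3 →J1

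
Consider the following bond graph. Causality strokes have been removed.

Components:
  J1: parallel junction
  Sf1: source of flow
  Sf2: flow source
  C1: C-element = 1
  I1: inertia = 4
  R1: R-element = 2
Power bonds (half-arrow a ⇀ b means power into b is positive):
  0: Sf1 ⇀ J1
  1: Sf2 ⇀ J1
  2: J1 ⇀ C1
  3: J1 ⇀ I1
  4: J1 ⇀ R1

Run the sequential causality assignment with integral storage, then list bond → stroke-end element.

bond 0 →Sf1  (Sf1 fixes flow; stroke at Sf1)
bond 1 →Sf2  (Sf2 (Sf) sets flow on bond)
bond 2 →J1  (C1: C, integral causality)
bond 3 →I1  (common-e at J1 fixed by 2)
bond 4 →R1  (common-e at J1 fixed by 2)

β0 →Sf1
β1 →Sf2
β2 →J1
β3 →I1
β4 →R1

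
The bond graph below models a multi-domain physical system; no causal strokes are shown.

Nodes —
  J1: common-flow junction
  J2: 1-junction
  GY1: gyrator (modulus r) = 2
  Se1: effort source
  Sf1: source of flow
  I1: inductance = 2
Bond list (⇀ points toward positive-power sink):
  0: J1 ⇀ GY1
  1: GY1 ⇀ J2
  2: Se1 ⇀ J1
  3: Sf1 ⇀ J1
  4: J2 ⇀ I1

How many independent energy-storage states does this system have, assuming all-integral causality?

1  (I1 all integral)

b2 |J1  (Se1 fixes effort; stroke away)
b3 |Sf1  (source Sf1 imposes f)
b0 |J1  (J1: bond 3 brought flow, rest push out)
b1 |J2  (GY1 both-in/both-out from 0)
b4 |I1  (J2: last free bond brings flow in)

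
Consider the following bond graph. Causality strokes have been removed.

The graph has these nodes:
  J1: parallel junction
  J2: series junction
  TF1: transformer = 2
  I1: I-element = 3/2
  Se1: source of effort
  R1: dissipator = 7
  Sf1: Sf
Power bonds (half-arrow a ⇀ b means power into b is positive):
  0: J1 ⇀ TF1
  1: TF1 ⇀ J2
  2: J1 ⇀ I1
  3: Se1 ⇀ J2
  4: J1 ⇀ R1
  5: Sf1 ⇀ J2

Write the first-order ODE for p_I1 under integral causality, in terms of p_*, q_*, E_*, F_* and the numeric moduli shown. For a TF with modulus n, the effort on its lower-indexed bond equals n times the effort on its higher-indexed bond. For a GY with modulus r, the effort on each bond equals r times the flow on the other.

dp_I1/dt = -7*F_Sf1/2 - 14*p_I1/3

#3 stroke at J2  (source Se1 imposes e)
#5 stroke at Sf1  (Sf1: flow source, stroke at near end)
#1 stroke at J2  (J2 flow already set via bond 5)
#0 stroke at TF1  (through TF1, causality passes straight; one stroke at TF1)
#2 stroke at I1  (prefer integral on I1)
#4 stroke at J1  (closing 0-jn rule on J1)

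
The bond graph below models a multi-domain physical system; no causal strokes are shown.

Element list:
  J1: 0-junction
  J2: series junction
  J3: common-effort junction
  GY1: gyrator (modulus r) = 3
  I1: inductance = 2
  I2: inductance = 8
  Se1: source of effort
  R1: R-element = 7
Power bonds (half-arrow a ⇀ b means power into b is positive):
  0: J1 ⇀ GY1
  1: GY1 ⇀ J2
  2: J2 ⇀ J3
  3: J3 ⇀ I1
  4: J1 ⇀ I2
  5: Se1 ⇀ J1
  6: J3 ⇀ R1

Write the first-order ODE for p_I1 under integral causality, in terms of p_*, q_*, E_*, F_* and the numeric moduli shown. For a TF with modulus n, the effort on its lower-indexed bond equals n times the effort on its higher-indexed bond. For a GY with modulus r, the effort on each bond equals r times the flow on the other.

dp_I1/dt = 7*E_Se1/3 - 7*p_I1/2

bond 5 |J1  (Se1: effort source, stroke at far end)
bond 0 |GY1  (0-jn J1 has e-setter on 5)
bond 4 |I2  (0-jn J1 has e-setter on 5)
bond 1 |GY1  (through GY1, causality inverts; strokes same side of GY1)
bond 2 |J2  (J2: bond 1 brought flow, rest push out)
bond 3 |I1  (I1 outputs flow p/I1)
bond 6 |J3  (J3 needs exactly one e-in)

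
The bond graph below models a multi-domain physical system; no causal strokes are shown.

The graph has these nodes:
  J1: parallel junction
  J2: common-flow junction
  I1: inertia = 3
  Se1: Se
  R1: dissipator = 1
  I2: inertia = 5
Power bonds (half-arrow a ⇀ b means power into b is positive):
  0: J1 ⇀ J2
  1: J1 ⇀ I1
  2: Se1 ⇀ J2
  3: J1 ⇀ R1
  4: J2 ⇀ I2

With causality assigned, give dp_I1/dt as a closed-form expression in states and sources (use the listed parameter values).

β2 |J2  (Se1: effort source, stroke at far end)
β1 |I1  (I1: I, integral causality)
β4 |I2  (prefer integral on I2)
β0 |J2  (J2: bond 4 brought flow, rest push out)
β3 |J1  (only one effort-in slot at J1)

dp_I1/dt = -p_I1/3 - p_I2/5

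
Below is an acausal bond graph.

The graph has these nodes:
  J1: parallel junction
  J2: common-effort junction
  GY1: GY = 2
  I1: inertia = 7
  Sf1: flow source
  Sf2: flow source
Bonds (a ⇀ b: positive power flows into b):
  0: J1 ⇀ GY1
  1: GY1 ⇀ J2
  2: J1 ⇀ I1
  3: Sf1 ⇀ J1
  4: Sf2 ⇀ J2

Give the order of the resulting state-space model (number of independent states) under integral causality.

#3 |Sf1  (source Sf1 imposes f)
#4 |Sf2  (source Sf2 imposes f)
#1 |J2  (J2: last free bond brings effort in)
#0 |J1  (through GY1, causality inverts; strokes same side of GY1)
#2 |I1  (J1: bond 0 brought effort, rest push out)

1  (I1 all integral)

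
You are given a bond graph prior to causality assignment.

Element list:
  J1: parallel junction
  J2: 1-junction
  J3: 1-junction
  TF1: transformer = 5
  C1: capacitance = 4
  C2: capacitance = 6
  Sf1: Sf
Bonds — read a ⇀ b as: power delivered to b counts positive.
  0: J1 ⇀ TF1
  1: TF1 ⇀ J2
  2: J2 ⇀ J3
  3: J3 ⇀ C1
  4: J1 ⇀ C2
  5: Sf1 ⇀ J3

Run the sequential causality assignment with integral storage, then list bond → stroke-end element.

β5 stroke at Sf1  (source Sf1 imposes f)
β2 stroke at J3  (1-jn J3 has f-setter on 5)
β3 stroke at J3  (J3: bond 5 brought flow, rest push out)
β1 stroke at J2  (J2 flow already set via bond 2)
β0 stroke at TF1  (TF1 one-in-one-out from 1)
β4 stroke at J1  (closing 0-jn rule on J1)

bond 0 |TF1
bond 1 |J2
bond 2 |J3
bond 3 |J3
bond 4 |J1
bond 5 |Sf1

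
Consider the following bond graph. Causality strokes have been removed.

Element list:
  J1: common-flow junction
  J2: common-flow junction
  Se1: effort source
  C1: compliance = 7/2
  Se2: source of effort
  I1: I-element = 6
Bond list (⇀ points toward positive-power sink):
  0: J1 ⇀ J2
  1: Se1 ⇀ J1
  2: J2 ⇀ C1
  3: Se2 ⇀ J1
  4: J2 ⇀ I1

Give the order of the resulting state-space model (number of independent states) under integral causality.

bond 1 |J1  (source Se1 imposes e)
bond 3 |J1  (Se2 (Se) sets effort on bond)
bond 0 |J2  (only one flow-in slot at J1)
bond 2 |J2  (C1: C, integral causality)
bond 4 |I1  (only one flow-in slot at J2)

2  (C1, I1 all integral)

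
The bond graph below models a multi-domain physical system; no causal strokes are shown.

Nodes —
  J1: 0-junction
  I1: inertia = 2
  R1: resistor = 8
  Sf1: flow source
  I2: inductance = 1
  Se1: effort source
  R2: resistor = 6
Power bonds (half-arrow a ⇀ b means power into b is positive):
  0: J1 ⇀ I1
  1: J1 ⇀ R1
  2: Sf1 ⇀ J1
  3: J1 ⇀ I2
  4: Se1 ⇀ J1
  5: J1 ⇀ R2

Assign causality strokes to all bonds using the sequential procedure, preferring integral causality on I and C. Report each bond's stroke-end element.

bond 2 stroke→Sf1  (source Sf1 imposes f)
bond 4 stroke→J1  (Se1: effort source, stroke at far end)
bond 0 stroke→I1  (J1: bond 4 brought effort, rest push out)
bond 1 stroke→R1  (common-e at J1 fixed by 4)
bond 3 stroke→I2  (common-e at J1 fixed by 4)
bond 5 stroke→R2  (common-e at J1 fixed by 4)

b0 →I1
b1 →R1
b2 →Sf1
b3 →I2
b4 →J1
b5 →R2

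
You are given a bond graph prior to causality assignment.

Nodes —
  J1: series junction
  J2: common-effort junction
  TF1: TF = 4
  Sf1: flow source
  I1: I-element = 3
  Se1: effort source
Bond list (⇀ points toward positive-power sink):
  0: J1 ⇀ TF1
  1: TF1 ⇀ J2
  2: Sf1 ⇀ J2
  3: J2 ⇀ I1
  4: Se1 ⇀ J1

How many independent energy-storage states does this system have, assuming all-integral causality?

β2 stroke→Sf1  (Sf1 (Sf) sets flow on bond)
β4 stroke→J1  (Se1 (Se) sets effort on bond)
β0 stroke→TF1  (closing 1-jn rule on J1)
β1 stroke→J2  (through TF1, causality passes straight; one stroke at TF1)
β3 stroke→I1  (J2: bond 1 brought effort, rest push out)

1  (I1 all integral)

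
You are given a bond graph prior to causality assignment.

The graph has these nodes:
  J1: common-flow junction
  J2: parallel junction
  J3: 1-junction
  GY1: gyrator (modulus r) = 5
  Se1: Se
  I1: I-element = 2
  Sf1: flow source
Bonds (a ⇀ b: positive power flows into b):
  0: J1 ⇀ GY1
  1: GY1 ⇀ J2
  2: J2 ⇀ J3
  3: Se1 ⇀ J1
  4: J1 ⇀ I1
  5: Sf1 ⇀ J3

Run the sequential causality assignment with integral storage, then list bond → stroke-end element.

β3 stroke→J1  (Se1: effort source, stroke at far end)
β5 stroke→Sf1  (Sf1 fixes flow; stroke at Sf1)
β2 stroke→J3  (1-jn J3 has f-setter on 5)
β1 stroke→J2  (J2: last free bond brings effort in)
β0 stroke→J1  (GY1: gyrator matches bond 1)
β4 stroke→I1  (J1: last free bond brings flow in)

b0 →J1
b1 →J2
b2 →J3
b3 →J1
b4 →I1
b5 →Sf1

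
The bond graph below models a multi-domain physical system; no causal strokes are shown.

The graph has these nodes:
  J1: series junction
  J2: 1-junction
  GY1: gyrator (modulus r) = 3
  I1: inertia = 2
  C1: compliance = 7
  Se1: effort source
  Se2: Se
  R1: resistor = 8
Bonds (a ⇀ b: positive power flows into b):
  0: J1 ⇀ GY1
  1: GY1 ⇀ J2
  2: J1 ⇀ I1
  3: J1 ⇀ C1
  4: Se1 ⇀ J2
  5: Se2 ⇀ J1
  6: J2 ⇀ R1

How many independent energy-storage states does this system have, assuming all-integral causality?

β4 |J2  (Se1 (Se) sets effort on bond)
β5 |J1  (Se2 (Se) sets effort on bond)
β2 |I1  (prefer integral on I1)
β0 |J1  (J1: bond 2 brought flow, rest push out)
β3 |J1  (J1: bond 2 brought flow, rest push out)
β1 |J2  (GY1: gyrator matches bond 0)
β6 |R1  (J2 needs exactly one f-in)

2  (C1, I1 all integral)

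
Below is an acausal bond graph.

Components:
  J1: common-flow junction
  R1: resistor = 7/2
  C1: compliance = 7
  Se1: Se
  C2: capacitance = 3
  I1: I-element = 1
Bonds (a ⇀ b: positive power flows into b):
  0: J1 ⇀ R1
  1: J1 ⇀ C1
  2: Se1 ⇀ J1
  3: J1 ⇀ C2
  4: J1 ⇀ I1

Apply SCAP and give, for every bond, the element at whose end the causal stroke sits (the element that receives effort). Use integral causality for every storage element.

bond 0 stroke at J1
bond 1 stroke at J1
bond 2 stroke at J1
bond 3 stroke at J1
bond 4 stroke at I1

#2 |J1  (Se1 (Se) sets effort on bond)
#1 |J1  (prefer integral on C1)
#3 |J1  (prefer integral on C2)
#4 |I1  (I1: I, integral causality)
#0 |J1  (J1 flow already set via bond 4)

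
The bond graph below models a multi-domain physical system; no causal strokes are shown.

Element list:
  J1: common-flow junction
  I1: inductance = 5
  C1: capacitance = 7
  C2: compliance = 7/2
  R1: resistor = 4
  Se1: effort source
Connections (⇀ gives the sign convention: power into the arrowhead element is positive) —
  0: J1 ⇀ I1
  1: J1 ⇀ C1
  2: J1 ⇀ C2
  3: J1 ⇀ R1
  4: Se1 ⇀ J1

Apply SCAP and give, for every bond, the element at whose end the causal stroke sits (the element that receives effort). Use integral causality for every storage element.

#0 stroke→I1
#1 stroke→J1
#2 stroke→J1
#3 stroke→J1
#4 stroke→J1

b4 stroke at J1  (source Se1 imposes e)
b0 stroke at I1  (prefer integral on I1)
b1 stroke at J1  (J1 flow already set via bond 0)
b2 stroke at J1  (common-f at J1 fixed by 0)
b3 stroke at J1  (1-jn J1 has f-setter on 0)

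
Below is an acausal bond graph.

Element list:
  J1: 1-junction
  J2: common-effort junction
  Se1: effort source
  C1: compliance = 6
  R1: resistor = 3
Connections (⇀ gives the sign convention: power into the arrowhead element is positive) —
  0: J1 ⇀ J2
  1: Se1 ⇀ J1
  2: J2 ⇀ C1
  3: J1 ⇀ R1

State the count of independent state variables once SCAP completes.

b1 stroke at J1  (Se1: effort source, stroke at far end)
b2 stroke at J2  (C1 outputs effort q/C1)
b0 stroke at J1  (J2: bond 2 brought effort, rest push out)
b3 stroke at R1  (J1: last free bond brings flow in)

1  (C1 all integral)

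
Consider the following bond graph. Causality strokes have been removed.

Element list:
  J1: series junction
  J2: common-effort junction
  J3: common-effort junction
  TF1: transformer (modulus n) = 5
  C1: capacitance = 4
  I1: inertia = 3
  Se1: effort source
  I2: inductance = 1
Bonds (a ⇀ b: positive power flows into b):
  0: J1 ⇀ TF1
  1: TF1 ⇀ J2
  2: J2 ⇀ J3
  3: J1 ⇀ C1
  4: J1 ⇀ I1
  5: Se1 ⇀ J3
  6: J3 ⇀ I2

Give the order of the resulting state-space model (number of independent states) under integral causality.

#5 stroke→J3  (Se1 fixes effort; stroke away)
#2 stroke→J2  (common-e at J3 fixed by 5)
#6 stroke→I2  (J3: bond 5 brought effort, rest push out)
#1 stroke→TF1  (J2 effort already set via bond 2)
#0 stroke→J1  (through TF1, causality passes straight; one stroke at TF1)
#3 stroke→J1  (C1 outputs effort q/C1)
#4 stroke→I1  (J1 needs exactly one f-in)

3  (C1, I1, I2 all integral)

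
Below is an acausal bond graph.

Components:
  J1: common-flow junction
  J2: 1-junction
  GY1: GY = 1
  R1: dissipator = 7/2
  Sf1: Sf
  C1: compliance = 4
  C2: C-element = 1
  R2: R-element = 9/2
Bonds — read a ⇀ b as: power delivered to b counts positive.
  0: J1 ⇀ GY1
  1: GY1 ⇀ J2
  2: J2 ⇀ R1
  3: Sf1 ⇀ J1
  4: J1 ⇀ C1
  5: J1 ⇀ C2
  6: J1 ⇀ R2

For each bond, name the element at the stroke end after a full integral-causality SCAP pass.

#0 |J1
#1 |J2
#2 |R1
#3 |Sf1
#4 |J1
#5 |J1
#6 |J1

bond 3 →Sf1  (source Sf1 imposes f)
bond 0 →J1  (1-jn J1 has f-setter on 3)
bond 4 →J1  (J1: bond 3 brought flow, rest push out)
bond 5 →J1  (J1 flow already set via bond 3)
bond 6 →J1  (1-jn J1 has f-setter on 3)
bond 1 →J2  (GY1 both-in/both-out from 0)
bond 2 →R1  (J2: last free bond brings flow in)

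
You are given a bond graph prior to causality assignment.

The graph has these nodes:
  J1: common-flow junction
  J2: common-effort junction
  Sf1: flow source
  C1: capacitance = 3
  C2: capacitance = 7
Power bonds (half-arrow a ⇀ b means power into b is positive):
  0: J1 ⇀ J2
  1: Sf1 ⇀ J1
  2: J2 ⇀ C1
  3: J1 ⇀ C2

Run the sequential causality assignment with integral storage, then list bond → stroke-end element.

bond 1 |Sf1  (source Sf1 imposes f)
bond 0 |J1  (J1: bond 1 brought flow, rest push out)
bond 3 |J1  (1-jn J1 has f-setter on 1)
bond 2 |J2  (only one effort-in slot at J2)

#0 stroke at J1
#1 stroke at Sf1
#2 stroke at J2
#3 stroke at J1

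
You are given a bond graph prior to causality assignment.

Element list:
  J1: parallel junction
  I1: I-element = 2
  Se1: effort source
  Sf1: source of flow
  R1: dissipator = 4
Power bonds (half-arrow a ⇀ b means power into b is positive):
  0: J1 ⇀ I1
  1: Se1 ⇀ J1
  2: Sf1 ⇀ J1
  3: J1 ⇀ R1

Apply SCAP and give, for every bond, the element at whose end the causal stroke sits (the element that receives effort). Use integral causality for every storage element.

β1 |J1  (source Se1 imposes e)
β2 |Sf1  (Sf1 (Sf) sets flow on bond)
β0 |I1  (common-e at J1 fixed by 1)
β3 |R1  (J1 effort already set via bond 1)

bond 0 |I1
bond 1 |J1
bond 2 |Sf1
bond 3 |R1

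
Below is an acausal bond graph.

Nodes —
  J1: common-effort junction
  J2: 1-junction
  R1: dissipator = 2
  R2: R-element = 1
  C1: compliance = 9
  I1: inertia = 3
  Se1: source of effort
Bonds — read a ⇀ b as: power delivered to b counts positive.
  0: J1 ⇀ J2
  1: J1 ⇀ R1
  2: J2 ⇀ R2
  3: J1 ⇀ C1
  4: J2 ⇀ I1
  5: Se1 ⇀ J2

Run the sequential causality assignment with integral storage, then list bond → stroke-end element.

#5 |J2  (Se1 (Se) sets effort on bond)
#3 |J1  (C1 outputs effort q/C1)
#0 |J2  (J1 effort already set via bond 3)
#1 |R1  (0-jn J1 has e-setter on 3)
#4 |I1  (I1: I, integral causality)
#2 |J2  (common-f at J2 fixed by 4)

bond 0 stroke at J2
bond 1 stroke at R1
bond 2 stroke at J2
bond 3 stroke at J1
bond 4 stroke at I1
bond 5 stroke at J2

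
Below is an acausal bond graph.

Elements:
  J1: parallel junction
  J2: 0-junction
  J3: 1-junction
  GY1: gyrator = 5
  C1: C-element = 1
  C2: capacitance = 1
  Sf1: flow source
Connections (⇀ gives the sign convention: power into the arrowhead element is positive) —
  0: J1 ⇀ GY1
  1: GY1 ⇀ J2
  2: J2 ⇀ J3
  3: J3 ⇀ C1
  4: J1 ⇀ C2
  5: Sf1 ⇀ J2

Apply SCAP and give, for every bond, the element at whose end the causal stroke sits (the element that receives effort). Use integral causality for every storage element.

β0 |GY1
β1 |GY1
β2 |J2
β3 |J3
β4 |J1
β5 |Sf1

bond 5 stroke at Sf1  (Sf1 fixes flow; stroke at Sf1)
bond 3 stroke at J3  (C1 integral (e out))
bond 2 stroke at J2  (J3 needs exactly one f-in)
bond 1 stroke at GY1  (common-e at J2 fixed by 2)
bond 0 stroke at GY1  (GY1 both-in/both-out from 1)
bond 4 stroke at J1  (J1 needs exactly one e-in)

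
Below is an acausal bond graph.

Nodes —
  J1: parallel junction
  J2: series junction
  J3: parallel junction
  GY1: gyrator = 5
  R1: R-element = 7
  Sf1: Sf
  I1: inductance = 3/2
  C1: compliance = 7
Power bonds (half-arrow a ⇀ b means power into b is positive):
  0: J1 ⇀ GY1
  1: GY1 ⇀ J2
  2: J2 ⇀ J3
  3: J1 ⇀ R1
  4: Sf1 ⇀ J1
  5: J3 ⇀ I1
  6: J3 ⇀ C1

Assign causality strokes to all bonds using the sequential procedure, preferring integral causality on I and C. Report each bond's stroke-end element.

bond 0 |GY1
bond 1 |GY1
bond 2 |J2
bond 3 |J1
bond 4 |Sf1
bond 5 |I1
bond 6 |J3

β4 →Sf1  (Sf1: flow source, stroke at near end)
β5 →I1  (prefer integral on I1)
β6 →J3  (C1: C, integral causality)
β2 →J2  (J3: bond 6 brought effort, rest push out)
β1 →GY1  (only one flow-in slot at J2)
β0 →GY1  (GY GY1: same side as bond 1)
β3 →J1  (closing 0-jn rule on J1)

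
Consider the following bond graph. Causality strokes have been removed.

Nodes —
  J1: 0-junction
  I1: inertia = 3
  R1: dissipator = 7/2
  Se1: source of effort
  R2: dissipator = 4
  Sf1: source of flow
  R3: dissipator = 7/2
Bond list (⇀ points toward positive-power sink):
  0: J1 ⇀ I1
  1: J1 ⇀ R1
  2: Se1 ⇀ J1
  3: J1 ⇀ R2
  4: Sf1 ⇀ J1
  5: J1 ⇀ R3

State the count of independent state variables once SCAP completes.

1  (I1 all integral)

β2 stroke→J1  (Se1 fixes effort; stroke away)
β4 stroke→Sf1  (source Sf1 imposes f)
β0 stroke→I1  (J1 effort already set via bond 2)
β1 stroke→R1  (J1: bond 2 brought effort, rest push out)
β3 stroke→R2  (J1: bond 2 brought effort, rest push out)
β5 stroke→R3  (0-jn J1 has e-setter on 2)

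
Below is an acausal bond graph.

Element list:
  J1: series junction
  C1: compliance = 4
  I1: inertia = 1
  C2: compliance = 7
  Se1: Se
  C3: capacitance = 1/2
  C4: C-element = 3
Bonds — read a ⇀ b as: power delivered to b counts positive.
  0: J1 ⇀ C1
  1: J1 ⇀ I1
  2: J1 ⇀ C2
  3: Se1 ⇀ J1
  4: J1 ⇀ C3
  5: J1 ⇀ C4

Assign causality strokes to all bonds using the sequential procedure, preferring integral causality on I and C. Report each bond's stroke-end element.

b0 |J1
b1 |I1
b2 |J1
b3 |J1
b4 |J1
b5 |J1

bond 3 stroke at J1  (Se1 (Se) sets effort on bond)
bond 0 stroke at J1  (C1 outputs effort q/C1)
bond 1 stroke at I1  (prefer integral on I1)
bond 2 stroke at J1  (common-f at J1 fixed by 1)
bond 4 stroke at J1  (common-f at J1 fixed by 1)
bond 5 stroke at J1  (J1: bond 1 brought flow, rest push out)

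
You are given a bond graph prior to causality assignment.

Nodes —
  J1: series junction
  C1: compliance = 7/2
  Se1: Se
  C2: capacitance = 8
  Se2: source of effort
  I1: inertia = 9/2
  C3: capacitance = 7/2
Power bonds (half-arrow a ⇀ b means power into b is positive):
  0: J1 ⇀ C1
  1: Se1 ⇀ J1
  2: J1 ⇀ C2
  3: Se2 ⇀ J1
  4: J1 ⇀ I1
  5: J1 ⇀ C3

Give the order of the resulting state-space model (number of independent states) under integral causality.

4  (C1, C2, C3, I1 all integral)

#1 stroke→J1  (Se1 (Se) sets effort on bond)
#3 stroke→J1  (Se2 (Se) sets effort on bond)
#0 stroke→J1  (C1: C, integral causality)
#2 stroke→J1  (prefer integral on C2)
#4 stroke→I1  (prefer integral on I1)
#5 stroke→J1  (J1: bond 4 brought flow, rest push out)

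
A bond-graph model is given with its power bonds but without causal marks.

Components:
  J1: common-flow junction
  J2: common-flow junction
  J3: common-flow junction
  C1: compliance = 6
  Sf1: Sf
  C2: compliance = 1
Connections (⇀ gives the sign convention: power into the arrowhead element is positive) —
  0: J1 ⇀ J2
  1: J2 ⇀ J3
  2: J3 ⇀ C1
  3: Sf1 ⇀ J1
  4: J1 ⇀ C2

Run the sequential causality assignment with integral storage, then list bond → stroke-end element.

β0 →J1
β1 →J2
β2 →J3
β3 →Sf1
β4 →J1

b3 |Sf1  (Sf1 fixes flow; stroke at Sf1)
b0 |J1  (1-jn J1 has f-setter on 3)
b4 |J1  (J1: bond 3 brought flow, rest push out)
b1 |J2  (J2 flow already set via bond 0)
b2 |J3  (1-jn J3 has f-setter on 1)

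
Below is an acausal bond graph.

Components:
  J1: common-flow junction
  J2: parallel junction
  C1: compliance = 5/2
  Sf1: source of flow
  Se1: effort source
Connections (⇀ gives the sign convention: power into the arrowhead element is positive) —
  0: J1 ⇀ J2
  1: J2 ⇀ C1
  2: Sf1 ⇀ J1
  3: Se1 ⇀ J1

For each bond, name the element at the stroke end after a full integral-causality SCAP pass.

#0 stroke→J1
#1 stroke→J2
#2 stroke→Sf1
#3 stroke→J1

bond 2 stroke at Sf1  (source Sf1 imposes f)
bond 3 stroke at J1  (Se1 (Se) sets effort on bond)
bond 0 stroke at J1  (common-f at J1 fixed by 2)
bond 1 stroke at J2  (only one effort-in slot at J2)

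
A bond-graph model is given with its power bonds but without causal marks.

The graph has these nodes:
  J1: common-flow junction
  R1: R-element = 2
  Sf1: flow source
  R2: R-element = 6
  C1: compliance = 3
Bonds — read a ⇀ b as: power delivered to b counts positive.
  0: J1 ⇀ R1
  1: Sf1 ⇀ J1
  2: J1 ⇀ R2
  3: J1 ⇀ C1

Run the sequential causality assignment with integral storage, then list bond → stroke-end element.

β1 stroke at Sf1  (Sf1 (Sf) sets flow on bond)
β0 stroke at J1  (J1: bond 1 brought flow, rest push out)
β2 stroke at J1  (J1: bond 1 brought flow, rest push out)
β3 stroke at J1  (J1: bond 1 brought flow, rest push out)

β0 →J1
β1 →Sf1
β2 →J1
β3 →J1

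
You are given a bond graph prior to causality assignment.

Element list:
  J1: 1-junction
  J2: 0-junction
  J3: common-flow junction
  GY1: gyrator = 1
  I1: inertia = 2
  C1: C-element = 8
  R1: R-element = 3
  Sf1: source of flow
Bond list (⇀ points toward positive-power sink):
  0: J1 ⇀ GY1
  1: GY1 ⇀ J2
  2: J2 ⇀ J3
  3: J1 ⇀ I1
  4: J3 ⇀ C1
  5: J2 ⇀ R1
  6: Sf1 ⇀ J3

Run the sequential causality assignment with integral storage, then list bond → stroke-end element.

bond 0 stroke at J1
bond 1 stroke at J2
bond 2 stroke at J3
bond 3 stroke at I1
bond 4 stroke at J3
bond 5 stroke at R1
bond 6 stroke at Sf1

b6 stroke→Sf1  (Sf1 fixes flow; stroke at Sf1)
b2 stroke→J3  (J3: bond 6 brought flow, rest push out)
b4 stroke→J3  (1-jn J3 has f-setter on 6)
b3 stroke→I1  (prefer integral on I1)
b0 stroke→J1  (J1 flow already set via bond 3)
b1 stroke→J2  (GY1: gyrator matches bond 0)
b5 stroke→R1  (J2 effort already set via bond 1)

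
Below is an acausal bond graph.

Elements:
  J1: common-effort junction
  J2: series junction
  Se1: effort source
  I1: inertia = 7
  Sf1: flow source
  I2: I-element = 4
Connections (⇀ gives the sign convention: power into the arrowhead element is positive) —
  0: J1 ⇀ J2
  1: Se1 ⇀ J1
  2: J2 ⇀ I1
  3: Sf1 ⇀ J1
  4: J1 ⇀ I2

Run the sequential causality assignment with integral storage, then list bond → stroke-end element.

β0 stroke→J2
β1 stroke→J1
β2 stroke→I1
β3 stroke→Sf1
β4 stroke→I2

bond 1 →J1  (Se1: effort source, stroke at far end)
bond 3 →Sf1  (Sf1 (Sf) sets flow on bond)
bond 0 →J2  (0-jn J1 has e-setter on 1)
bond 4 →I2  (0-jn J1 has e-setter on 1)
bond 2 →I1  (only one flow-in slot at J2)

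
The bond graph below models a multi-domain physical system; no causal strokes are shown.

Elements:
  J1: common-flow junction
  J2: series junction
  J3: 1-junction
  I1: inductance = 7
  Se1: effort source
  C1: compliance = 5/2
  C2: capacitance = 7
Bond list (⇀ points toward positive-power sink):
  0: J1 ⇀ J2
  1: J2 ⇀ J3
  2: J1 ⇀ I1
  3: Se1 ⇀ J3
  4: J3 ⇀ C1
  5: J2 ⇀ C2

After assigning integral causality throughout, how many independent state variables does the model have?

#3 stroke at J3  (Se1 (Se) sets effort on bond)
#2 stroke at I1  (I1 outputs flow p/I1)
#0 stroke at J1  (1-jn J1 has f-setter on 2)
#1 stroke at J2  (1-jn J2 has f-setter on 0)
#5 stroke at J2  (common-f at J2 fixed by 0)
#4 stroke at J3  (1-jn J3 has f-setter on 1)

3  (C1, C2, I1 all integral)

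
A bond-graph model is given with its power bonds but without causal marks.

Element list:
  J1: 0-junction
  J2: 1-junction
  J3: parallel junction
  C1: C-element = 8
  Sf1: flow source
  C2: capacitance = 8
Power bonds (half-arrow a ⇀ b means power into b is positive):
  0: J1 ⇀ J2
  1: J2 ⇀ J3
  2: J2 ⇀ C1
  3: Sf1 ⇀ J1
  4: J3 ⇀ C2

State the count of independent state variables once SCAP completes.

b3 →Sf1  (Sf1 (Sf) sets flow on bond)
b0 →J1  (only one effort-in slot at J1)
b1 →J2  (J2: bond 0 brought flow, rest push out)
b2 →J2  (1-jn J2 has f-setter on 0)
b4 →J3  (J3: last free bond brings effort in)

2  (C1, C2 all integral)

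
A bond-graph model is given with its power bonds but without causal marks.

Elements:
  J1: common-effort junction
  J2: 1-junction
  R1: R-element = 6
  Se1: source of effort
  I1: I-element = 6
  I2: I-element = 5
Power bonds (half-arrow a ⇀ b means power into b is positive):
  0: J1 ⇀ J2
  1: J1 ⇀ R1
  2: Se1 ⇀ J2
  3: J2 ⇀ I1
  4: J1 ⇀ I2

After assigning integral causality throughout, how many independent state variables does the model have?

2  (I1, I2 all integral)

b2 →J2  (Se1: effort source, stroke at far end)
b3 →I1  (I1 outputs flow p/I1)
b0 →J2  (common-f at J2 fixed by 3)
b4 →I2  (I2 integral (f out))
b1 →J1  (only one effort-in slot at J1)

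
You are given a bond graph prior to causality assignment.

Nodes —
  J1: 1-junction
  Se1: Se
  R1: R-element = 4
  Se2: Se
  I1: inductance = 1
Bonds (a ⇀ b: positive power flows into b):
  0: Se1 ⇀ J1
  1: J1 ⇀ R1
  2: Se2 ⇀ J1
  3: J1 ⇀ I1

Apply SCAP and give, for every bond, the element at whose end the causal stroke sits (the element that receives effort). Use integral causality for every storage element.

bond 0 →J1  (Se1 (Se) sets effort on bond)
bond 2 →J1  (Se2 (Se) sets effort on bond)
bond 3 →I1  (prefer integral on I1)
bond 1 →J1  (common-f at J1 fixed by 3)

β0 stroke→J1
β1 stroke→J1
β2 stroke→J1
β3 stroke→I1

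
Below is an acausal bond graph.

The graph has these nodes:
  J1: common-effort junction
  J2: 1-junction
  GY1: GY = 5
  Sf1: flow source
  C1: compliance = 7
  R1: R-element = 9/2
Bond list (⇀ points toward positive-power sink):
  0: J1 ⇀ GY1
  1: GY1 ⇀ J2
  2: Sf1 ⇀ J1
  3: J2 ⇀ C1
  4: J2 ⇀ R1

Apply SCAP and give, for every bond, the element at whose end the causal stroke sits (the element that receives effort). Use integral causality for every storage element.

b0 stroke at J1
b1 stroke at J2
b2 stroke at Sf1
b3 stroke at J2
b4 stroke at R1

b2 stroke at Sf1  (Sf1: flow source, stroke at near end)
b0 stroke at J1  (only one effort-in slot at J1)
b1 stroke at J2  (through GY1, causality inverts; strokes same side of GY1)
b3 stroke at J2  (prefer integral on C1)
b4 stroke at R1  (J2 needs exactly one f-in)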